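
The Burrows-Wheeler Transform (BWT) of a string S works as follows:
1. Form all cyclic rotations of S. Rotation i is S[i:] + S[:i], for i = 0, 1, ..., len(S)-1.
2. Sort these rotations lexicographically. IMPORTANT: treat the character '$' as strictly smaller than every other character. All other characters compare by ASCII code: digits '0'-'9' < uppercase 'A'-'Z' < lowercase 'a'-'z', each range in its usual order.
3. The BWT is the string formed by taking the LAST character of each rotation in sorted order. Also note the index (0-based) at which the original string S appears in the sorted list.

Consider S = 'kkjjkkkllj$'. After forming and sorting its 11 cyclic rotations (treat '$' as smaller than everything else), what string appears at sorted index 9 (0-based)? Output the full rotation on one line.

Answer: lj$kkjjkkkl

Derivation:
All 11 rotations (rotation i = S[i:]+S[:i]):
  rot[0] = kkjjkkkllj$
  rot[1] = kjjkkkllj$k
  rot[2] = jjkkkllj$kk
  rot[3] = jkkkllj$kkj
  rot[4] = kkkllj$kkjj
  rot[5] = kkllj$kkjjk
  rot[6] = kllj$kkjjkk
  rot[7] = llj$kkjjkkk
  rot[8] = lj$kkjjkkkl
  rot[9] = j$kkjjkkkll
  rot[10] = $kkjjkkkllj
Sorted (with $ < everything):
  sorted[0] = $kkjjkkkllj
  sorted[1] = j$kkjjkkkll
  sorted[2] = jjkkkllj$kk
  sorted[3] = jkkkllj$kkj
  sorted[4] = kjjkkkllj$k
  sorted[5] = kkjjkkkllj$
  sorted[6] = kkkllj$kkjj
  sorted[7] = kkllj$kkjjk
  sorted[8] = kllj$kkjjkk
  sorted[9] = lj$kkjjkkkl
  sorted[10] = llj$kkjjkkk
sorted[9] = lj$kkjjkkkl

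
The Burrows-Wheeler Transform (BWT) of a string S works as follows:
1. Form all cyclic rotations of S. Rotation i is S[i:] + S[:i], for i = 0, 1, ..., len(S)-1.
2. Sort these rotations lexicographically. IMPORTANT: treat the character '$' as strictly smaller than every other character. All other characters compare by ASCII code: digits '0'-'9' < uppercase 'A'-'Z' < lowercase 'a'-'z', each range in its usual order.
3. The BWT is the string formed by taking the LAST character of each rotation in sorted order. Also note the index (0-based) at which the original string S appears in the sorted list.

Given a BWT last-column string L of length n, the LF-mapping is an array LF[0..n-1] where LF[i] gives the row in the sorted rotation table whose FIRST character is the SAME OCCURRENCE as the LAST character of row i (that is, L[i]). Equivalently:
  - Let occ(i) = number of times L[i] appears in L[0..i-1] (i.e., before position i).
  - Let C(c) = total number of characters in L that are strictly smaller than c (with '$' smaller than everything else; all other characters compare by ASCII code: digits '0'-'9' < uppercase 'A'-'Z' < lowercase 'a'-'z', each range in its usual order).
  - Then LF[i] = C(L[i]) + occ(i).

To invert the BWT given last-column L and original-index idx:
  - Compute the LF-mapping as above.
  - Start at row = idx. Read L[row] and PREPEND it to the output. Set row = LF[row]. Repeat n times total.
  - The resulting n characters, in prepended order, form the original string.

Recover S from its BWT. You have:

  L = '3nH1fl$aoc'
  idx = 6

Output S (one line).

Answer: falcon1H3$

Derivation:
LF mapping: 2 8 3 1 6 7 0 4 9 5
Walk LF starting at row 6, prepending L[row]:
  step 1: row=6, L[6]='$', prepend. Next row=LF[6]=0
  step 2: row=0, L[0]='3', prepend. Next row=LF[0]=2
  step 3: row=2, L[2]='H', prepend. Next row=LF[2]=3
  step 4: row=3, L[3]='1', prepend. Next row=LF[3]=1
  step 5: row=1, L[1]='n', prepend. Next row=LF[1]=8
  step 6: row=8, L[8]='o', prepend. Next row=LF[8]=9
  step 7: row=9, L[9]='c', prepend. Next row=LF[9]=5
  step 8: row=5, L[5]='l', prepend. Next row=LF[5]=7
  step 9: row=7, L[7]='a', prepend. Next row=LF[7]=4
  step 10: row=4, L[4]='f', prepend. Next row=LF[4]=6
Reversed output: falcon1H3$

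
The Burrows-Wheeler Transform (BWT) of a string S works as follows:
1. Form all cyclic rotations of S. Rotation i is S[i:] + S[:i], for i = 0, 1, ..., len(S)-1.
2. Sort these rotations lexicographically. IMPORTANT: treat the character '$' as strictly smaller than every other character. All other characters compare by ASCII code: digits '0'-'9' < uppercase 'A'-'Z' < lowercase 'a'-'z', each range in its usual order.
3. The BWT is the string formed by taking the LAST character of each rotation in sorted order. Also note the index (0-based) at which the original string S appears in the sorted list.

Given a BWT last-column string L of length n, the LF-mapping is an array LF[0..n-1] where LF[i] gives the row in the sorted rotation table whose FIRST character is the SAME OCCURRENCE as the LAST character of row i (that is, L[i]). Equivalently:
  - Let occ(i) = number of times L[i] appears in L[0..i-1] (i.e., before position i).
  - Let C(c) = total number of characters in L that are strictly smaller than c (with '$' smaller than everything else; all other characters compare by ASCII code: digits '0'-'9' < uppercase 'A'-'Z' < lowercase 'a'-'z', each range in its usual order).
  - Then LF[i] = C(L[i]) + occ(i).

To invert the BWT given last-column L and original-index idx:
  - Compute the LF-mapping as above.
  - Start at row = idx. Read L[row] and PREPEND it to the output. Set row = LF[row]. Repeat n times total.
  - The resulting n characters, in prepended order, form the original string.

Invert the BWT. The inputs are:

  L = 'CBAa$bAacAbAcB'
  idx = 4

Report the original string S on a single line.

LF mapping: 7 5 1 8 0 10 2 9 12 3 11 4 13 6
Walk LF starting at row 4, prepending L[row]:
  step 1: row=4, L[4]='$', prepend. Next row=LF[4]=0
  step 2: row=0, L[0]='C', prepend. Next row=LF[0]=7
  step 3: row=7, L[7]='a', prepend. Next row=LF[7]=9
  step 4: row=9, L[9]='A', prepend. Next row=LF[9]=3
  step 5: row=3, L[3]='a', prepend. Next row=LF[3]=8
  step 6: row=8, L[8]='c', prepend. Next row=LF[8]=12
  step 7: row=12, L[12]='c', prepend. Next row=LF[12]=13
  step 8: row=13, L[13]='B', prepend. Next row=LF[13]=6
  step 9: row=6, L[6]='A', prepend. Next row=LF[6]=2
  step 10: row=2, L[2]='A', prepend. Next row=LF[2]=1
  step 11: row=1, L[1]='B', prepend. Next row=LF[1]=5
  step 12: row=5, L[5]='b', prepend. Next row=LF[5]=10
  step 13: row=10, L[10]='b', prepend. Next row=LF[10]=11
  step 14: row=11, L[11]='A', prepend. Next row=LF[11]=4
Reversed output: AbbBAABccaAaC$

Answer: AbbBAABccaAaC$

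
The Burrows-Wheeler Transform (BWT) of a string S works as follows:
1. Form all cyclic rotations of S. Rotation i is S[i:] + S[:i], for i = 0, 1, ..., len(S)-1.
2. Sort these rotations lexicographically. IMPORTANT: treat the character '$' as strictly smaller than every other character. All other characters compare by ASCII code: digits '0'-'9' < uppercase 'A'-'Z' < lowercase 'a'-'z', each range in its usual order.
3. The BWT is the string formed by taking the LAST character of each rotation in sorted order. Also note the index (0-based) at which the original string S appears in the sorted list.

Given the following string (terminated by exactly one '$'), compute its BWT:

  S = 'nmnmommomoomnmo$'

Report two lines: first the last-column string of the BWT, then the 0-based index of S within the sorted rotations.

All 16 rotations (rotation i = S[i:]+S[:i]):
  rot[0] = nmnmommomoomnmo$
  rot[1] = mnmommomoomnmo$n
  rot[2] = nmommomoomnmo$nm
  rot[3] = mommomoomnmo$nmn
  rot[4] = ommomoomnmo$nmnm
  rot[5] = mmomoomnmo$nmnmo
  rot[6] = momoomnmo$nmnmom
  rot[7] = omoomnmo$nmnmomm
  rot[8] = moomnmo$nmnmommo
  rot[9] = oomnmo$nmnmommom
  rot[10] = omnmo$nmnmommomo
  rot[11] = mnmo$nmnmommomoo
  rot[12] = nmo$nmnmommomoom
  rot[13] = mo$nmnmommomoomn
  rot[14] = o$nmnmommomoomnm
  rot[15] = $nmnmommomoomnmo
Sorted (with $ < everything):
  sorted[0] = $nmnmommomoomnmo  (last char: 'o')
  sorted[1] = mmomoomnmo$nmnmo  (last char: 'o')
  sorted[2] = mnmo$nmnmommomoo  (last char: 'o')
  sorted[3] = mnmommomoomnmo$n  (last char: 'n')
  sorted[4] = mo$nmnmommomoomn  (last char: 'n')
  sorted[5] = mommomoomnmo$nmn  (last char: 'n')
  sorted[6] = momoomnmo$nmnmom  (last char: 'm')
  sorted[7] = moomnmo$nmnmommo  (last char: 'o')
  sorted[8] = nmnmommomoomnmo$  (last char: '$')
  sorted[9] = nmo$nmnmommomoom  (last char: 'm')
  sorted[10] = nmommomoomnmo$nm  (last char: 'm')
  sorted[11] = o$nmnmommomoomnm  (last char: 'm')
  sorted[12] = ommomoomnmo$nmnm  (last char: 'm')
  sorted[13] = omnmo$nmnmommomo  (last char: 'o')
  sorted[14] = omoomnmo$nmnmomm  (last char: 'm')
  sorted[15] = oomnmo$nmnmommom  (last char: 'm')
Last column: ooonnnmo$mmmmomm
Original string S is at sorted index 8

Answer: ooonnnmo$mmmmomm
8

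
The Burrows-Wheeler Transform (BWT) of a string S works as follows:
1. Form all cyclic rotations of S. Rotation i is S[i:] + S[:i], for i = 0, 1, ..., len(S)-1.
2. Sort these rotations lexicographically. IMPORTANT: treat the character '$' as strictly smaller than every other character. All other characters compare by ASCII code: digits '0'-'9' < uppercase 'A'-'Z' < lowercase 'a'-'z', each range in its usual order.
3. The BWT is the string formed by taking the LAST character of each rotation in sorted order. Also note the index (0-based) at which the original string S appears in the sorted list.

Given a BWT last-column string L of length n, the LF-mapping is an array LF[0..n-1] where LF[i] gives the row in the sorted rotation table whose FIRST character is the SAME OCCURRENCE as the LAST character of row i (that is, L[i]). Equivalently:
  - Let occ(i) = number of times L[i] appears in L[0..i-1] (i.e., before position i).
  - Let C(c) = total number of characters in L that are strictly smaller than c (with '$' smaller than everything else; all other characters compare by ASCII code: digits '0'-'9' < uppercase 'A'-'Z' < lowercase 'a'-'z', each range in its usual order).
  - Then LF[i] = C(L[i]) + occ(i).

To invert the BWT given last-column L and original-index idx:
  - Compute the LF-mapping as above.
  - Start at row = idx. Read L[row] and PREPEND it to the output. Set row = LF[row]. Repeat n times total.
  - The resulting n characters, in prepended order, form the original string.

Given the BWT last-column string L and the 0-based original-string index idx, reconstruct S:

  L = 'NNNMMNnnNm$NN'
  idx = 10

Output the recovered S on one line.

Answer: mNnNNnNNMNMN$

Derivation:
LF mapping: 3 4 5 1 2 6 11 12 7 10 0 8 9
Walk LF starting at row 10, prepending L[row]:
  step 1: row=10, L[10]='$', prepend. Next row=LF[10]=0
  step 2: row=0, L[0]='N', prepend. Next row=LF[0]=3
  step 3: row=3, L[3]='M', prepend. Next row=LF[3]=1
  step 4: row=1, L[1]='N', prepend. Next row=LF[1]=4
  step 5: row=4, L[4]='M', prepend. Next row=LF[4]=2
  step 6: row=2, L[2]='N', prepend. Next row=LF[2]=5
  step 7: row=5, L[5]='N', prepend. Next row=LF[5]=6
  step 8: row=6, L[6]='n', prepend. Next row=LF[6]=11
  step 9: row=11, L[11]='N', prepend. Next row=LF[11]=8
  step 10: row=8, L[8]='N', prepend. Next row=LF[8]=7
  step 11: row=7, L[7]='n', prepend. Next row=LF[7]=12
  step 12: row=12, L[12]='N', prepend. Next row=LF[12]=9
  step 13: row=9, L[9]='m', prepend. Next row=LF[9]=10
Reversed output: mNnNNnNNMNMN$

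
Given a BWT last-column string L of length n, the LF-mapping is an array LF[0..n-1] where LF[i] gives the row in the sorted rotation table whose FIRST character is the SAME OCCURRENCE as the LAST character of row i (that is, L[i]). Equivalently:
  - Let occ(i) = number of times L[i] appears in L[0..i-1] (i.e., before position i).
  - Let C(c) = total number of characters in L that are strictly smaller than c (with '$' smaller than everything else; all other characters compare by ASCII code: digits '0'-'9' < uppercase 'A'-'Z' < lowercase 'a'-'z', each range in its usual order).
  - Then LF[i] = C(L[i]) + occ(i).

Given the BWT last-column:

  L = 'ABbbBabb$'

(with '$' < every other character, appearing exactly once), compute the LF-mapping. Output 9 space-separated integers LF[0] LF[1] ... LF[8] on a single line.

Answer: 1 2 5 6 3 4 7 8 0

Derivation:
Char counts: '$':1, 'A':1, 'B':2, 'a':1, 'b':4
C (first-col start): C('$')=0, C('A')=1, C('B')=2, C('a')=4, C('b')=5
L[0]='A': occ=0, LF[0]=C('A')+0=1+0=1
L[1]='B': occ=0, LF[1]=C('B')+0=2+0=2
L[2]='b': occ=0, LF[2]=C('b')+0=5+0=5
L[3]='b': occ=1, LF[3]=C('b')+1=5+1=6
L[4]='B': occ=1, LF[4]=C('B')+1=2+1=3
L[5]='a': occ=0, LF[5]=C('a')+0=4+0=4
L[6]='b': occ=2, LF[6]=C('b')+2=5+2=7
L[7]='b': occ=3, LF[7]=C('b')+3=5+3=8
L[8]='$': occ=0, LF[8]=C('$')+0=0+0=0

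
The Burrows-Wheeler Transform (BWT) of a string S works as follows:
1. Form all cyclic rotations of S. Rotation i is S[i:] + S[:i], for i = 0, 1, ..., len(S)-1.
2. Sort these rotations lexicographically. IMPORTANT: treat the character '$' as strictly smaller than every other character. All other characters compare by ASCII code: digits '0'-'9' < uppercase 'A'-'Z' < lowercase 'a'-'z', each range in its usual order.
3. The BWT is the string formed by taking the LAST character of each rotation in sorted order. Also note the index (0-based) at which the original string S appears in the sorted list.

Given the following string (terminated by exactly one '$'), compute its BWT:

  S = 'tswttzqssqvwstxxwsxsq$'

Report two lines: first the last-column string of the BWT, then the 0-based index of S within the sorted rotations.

Answer: qszsxsqwtw$wstqvxssxtt
10

Derivation:
All 22 rotations (rotation i = S[i:]+S[:i]):
  rot[0] = tswttzqssqvwstxxwsxsq$
  rot[1] = swttzqssqvwstxxwsxsq$t
  rot[2] = wttzqssqvwstxxwsxsq$ts
  rot[3] = ttzqssqvwstxxwsxsq$tsw
  rot[4] = tzqssqvwstxxwsxsq$tswt
  rot[5] = zqssqvwstxxwsxsq$tswtt
  rot[6] = qssqvwstxxwsxsq$tswttz
  rot[7] = ssqvwstxxwsxsq$tswttzq
  rot[8] = sqvwstxxwsxsq$tswttzqs
  rot[9] = qvwstxxwsxsq$tswttzqss
  rot[10] = vwstxxwsxsq$tswttzqssq
  rot[11] = wstxxwsxsq$tswttzqssqv
  rot[12] = stxxwsxsq$tswttzqssqvw
  rot[13] = txxwsxsq$tswttzqssqvws
  rot[14] = xxwsxsq$tswttzqssqvwst
  rot[15] = xwsxsq$tswttzqssqvwstx
  rot[16] = wsxsq$tswttzqssqvwstxx
  rot[17] = sxsq$tswttzqssqvwstxxw
  rot[18] = xsq$tswttzqssqvwstxxws
  rot[19] = sq$tswttzqssqvwstxxwsx
  rot[20] = q$tswttzqssqvwstxxwsxs
  rot[21] = $tswttzqssqvwstxxwsxsq
Sorted (with $ < everything):
  sorted[0] = $tswttzqssqvwstxxwsxsq  (last char: 'q')
  sorted[1] = q$tswttzqssqvwstxxwsxs  (last char: 's')
  sorted[2] = qssqvwstxxwsxsq$tswttz  (last char: 'z')
  sorted[3] = qvwstxxwsxsq$tswttzqss  (last char: 's')
  sorted[4] = sq$tswttzqssqvwstxxwsx  (last char: 'x')
  sorted[5] = sqvwstxxwsxsq$tswttzqs  (last char: 's')
  sorted[6] = ssqvwstxxwsxsq$tswttzq  (last char: 'q')
  sorted[7] = stxxwsxsq$tswttzqssqvw  (last char: 'w')
  sorted[8] = swttzqssqvwstxxwsxsq$t  (last char: 't')
  sorted[9] = sxsq$tswttzqssqvwstxxw  (last char: 'w')
  sorted[10] = tswttzqssqvwstxxwsxsq$  (last char: '$')
  sorted[11] = ttzqssqvwstxxwsxsq$tsw  (last char: 'w')
  sorted[12] = txxwsxsq$tswttzqssqvws  (last char: 's')
  sorted[13] = tzqssqvwstxxwsxsq$tswt  (last char: 't')
  sorted[14] = vwstxxwsxsq$tswttzqssq  (last char: 'q')
  sorted[15] = wstxxwsxsq$tswttzqssqv  (last char: 'v')
  sorted[16] = wsxsq$tswttzqssqvwstxx  (last char: 'x')
  sorted[17] = wttzqssqvwstxxwsxsq$ts  (last char: 's')
  sorted[18] = xsq$tswttzqssqvwstxxws  (last char: 's')
  sorted[19] = xwsxsq$tswttzqssqvwstx  (last char: 'x')
  sorted[20] = xxwsxsq$tswttzqssqvwst  (last char: 't')
  sorted[21] = zqssqvwstxxwsxsq$tswtt  (last char: 't')
Last column: qszsxsqwtw$wstqvxssxtt
Original string S is at sorted index 10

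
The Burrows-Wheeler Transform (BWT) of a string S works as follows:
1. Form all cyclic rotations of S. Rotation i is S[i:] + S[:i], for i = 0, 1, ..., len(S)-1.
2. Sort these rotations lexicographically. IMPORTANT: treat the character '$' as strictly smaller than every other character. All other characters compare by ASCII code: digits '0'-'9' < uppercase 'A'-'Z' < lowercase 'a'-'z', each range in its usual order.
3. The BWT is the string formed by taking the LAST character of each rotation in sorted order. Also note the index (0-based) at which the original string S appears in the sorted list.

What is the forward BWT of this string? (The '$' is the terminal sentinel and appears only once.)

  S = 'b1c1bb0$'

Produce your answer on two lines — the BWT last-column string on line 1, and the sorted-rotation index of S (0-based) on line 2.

Answer: 0bcbb$11
5

Derivation:
All 8 rotations (rotation i = S[i:]+S[:i]):
  rot[0] = b1c1bb0$
  rot[1] = 1c1bb0$b
  rot[2] = c1bb0$b1
  rot[3] = 1bb0$b1c
  rot[4] = bb0$b1c1
  rot[5] = b0$b1c1b
  rot[6] = 0$b1c1bb
  rot[7] = $b1c1bb0
Sorted (with $ < everything):
  sorted[0] = $b1c1bb0  (last char: '0')
  sorted[1] = 0$b1c1bb  (last char: 'b')
  sorted[2] = 1bb0$b1c  (last char: 'c')
  sorted[3] = 1c1bb0$b  (last char: 'b')
  sorted[4] = b0$b1c1b  (last char: 'b')
  sorted[5] = b1c1bb0$  (last char: '$')
  sorted[6] = bb0$b1c1  (last char: '1')
  sorted[7] = c1bb0$b1  (last char: '1')
Last column: 0bcbb$11
Original string S is at sorted index 5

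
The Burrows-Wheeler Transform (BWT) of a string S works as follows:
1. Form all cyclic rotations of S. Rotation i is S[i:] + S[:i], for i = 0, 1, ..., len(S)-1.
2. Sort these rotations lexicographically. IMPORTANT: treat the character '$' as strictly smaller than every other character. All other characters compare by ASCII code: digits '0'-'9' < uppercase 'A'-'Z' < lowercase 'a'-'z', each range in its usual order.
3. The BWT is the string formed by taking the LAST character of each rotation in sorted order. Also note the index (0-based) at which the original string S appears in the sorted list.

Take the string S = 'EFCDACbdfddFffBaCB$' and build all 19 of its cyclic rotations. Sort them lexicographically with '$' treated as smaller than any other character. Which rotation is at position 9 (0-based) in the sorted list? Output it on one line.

Answer: FCDACbdfddFffBaCB$E

Derivation:
All 19 rotations (rotation i = S[i:]+S[:i]):
  rot[0] = EFCDACbdfddFffBaCB$
  rot[1] = FCDACbdfddFffBaCB$E
  rot[2] = CDACbdfddFffBaCB$EF
  rot[3] = DACbdfddFffBaCB$EFC
  rot[4] = ACbdfddFffBaCB$EFCD
  rot[5] = CbdfddFffBaCB$EFCDA
  rot[6] = bdfddFffBaCB$EFCDAC
  rot[7] = dfddFffBaCB$EFCDACb
  rot[8] = fddFffBaCB$EFCDACbd
  rot[9] = ddFffBaCB$EFCDACbdf
  rot[10] = dFffBaCB$EFCDACbdfd
  rot[11] = FffBaCB$EFCDACbdfdd
  rot[12] = ffBaCB$EFCDACbdfddF
  rot[13] = fBaCB$EFCDACbdfddFf
  rot[14] = BaCB$EFCDACbdfddFff
  rot[15] = aCB$EFCDACbdfddFffB
  rot[16] = CB$EFCDACbdfddFffBa
  rot[17] = B$EFCDACbdfddFffBaC
  rot[18] = $EFCDACbdfddFffBaCB
Sorted (with $ < everything):
  sorted[0] = $EFCDACbdfddFffBaCB
  sorted[1] = ACbdfddFffBaCB$EFCD
  sorted[2] = B$EFCDACbdfddFffBaC
  sorted[3] = BaCB$EFCDACbdfddFff
  sorted[4] = CB$EFCDACbdfddFffBa
  sorted[5] = CDACbdfddFffBaCB$EF
  sorted[6] = CbdfddFffBaCB$EFCDA
  sorted[7] = DACbdfddFffBaCB$EFC
  sorted[8] = EFCDACbdfddFffBaCB$
  sorted[9] = FCDACbdfddFffBaCB$E
  sorted[10] = FffBaCB$EFCDACbdfdd
  sorted[11] = aCB$EFCDACbdfddFffB
  sorted[12] = bdfddFffBaCB$EFCDAC
  sorted[13] = dFffBaCB$EFCDACbdfd
  sorted[14] = ddFffBaCB$EFCDACbdf
  sorted[15] = dfddFffBaCB$EFCDACb
  sorted[16] = fBaCB$EFCDACbdfddFf
  sorted[17] = fddFffBaCB$EFCDACbd
  sorted[18] = ffBaCB$EFCDACbdfddF
sorted[9] = FCDACbdfddFffBaCB$E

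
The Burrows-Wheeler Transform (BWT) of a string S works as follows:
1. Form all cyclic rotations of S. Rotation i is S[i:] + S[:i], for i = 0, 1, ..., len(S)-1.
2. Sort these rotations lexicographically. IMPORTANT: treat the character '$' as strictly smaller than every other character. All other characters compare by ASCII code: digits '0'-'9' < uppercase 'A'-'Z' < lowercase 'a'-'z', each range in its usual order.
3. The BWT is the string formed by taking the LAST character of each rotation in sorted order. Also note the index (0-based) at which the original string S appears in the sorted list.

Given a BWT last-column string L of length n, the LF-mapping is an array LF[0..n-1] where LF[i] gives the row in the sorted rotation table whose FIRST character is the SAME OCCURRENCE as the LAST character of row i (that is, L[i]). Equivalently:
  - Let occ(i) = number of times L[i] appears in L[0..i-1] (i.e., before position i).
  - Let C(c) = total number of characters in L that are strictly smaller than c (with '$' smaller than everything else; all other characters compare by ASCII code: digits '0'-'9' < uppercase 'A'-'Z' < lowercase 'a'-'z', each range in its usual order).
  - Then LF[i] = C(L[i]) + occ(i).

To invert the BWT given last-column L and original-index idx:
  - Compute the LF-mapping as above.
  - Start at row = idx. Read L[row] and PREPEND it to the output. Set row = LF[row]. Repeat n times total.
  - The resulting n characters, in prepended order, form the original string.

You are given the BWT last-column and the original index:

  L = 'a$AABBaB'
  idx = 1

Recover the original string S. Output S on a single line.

LF mapping: 6 0 1 2 3 4 7 5
Walk LF starting at row 1, prepending L[row]:
  step 1: row=1, L[1]='$', prepend. Next row=LF[1]=0
  step 2: row=0, L[0]='a', prepend. Next row=LF[0]=6
  step 3: row=6, L[6]='a', prepend. Next row=LF[6]=7
  step 4: row=7, L[7]='B', prepend. Next row=LF[7]=5
  step 5: row=5, L[5]='B', prepend. Next row=LF[5]=4
  step 6: row=4, L[4]='B', prepend. Next row=LF[4]=3
  step 7: row=3, L[3]='A', prepend. Next row=LF[3]=2
  step 8: row=2, L[2]='A', prepend. Next row=LF[2]=1
Reversed output: AABBBaa$

Answer: AABBBaa$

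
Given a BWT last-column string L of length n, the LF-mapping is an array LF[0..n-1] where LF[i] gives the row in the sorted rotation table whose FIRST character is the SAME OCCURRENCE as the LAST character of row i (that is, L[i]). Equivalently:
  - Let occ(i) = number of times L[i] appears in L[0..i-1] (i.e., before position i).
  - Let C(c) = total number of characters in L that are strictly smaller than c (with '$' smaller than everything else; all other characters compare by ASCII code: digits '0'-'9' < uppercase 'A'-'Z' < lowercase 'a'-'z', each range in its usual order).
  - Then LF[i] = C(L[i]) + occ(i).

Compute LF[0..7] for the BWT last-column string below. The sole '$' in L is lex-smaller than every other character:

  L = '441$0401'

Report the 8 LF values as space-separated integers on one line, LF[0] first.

Char counts: '$':1, '0':2, '1':2, '4':3
C (first-col start): C('$')=0, C('0')=1, C('1')=3, C('4')=5
L[0]='4': occ=0, LF[0]=C('4')+0=5+0=5
L[1]='4': occ=1, LF[1]=C('4')+1=5+1=6
L[2]='1': occ=0, LF[2]=C('1')+0=3+0=3
L[3]='$': occ=0, LF[3]=C('$')+0=0+0=0
L[4]='0': occ=0, LF[4]=C('0')+0=1+0=1
L[5]='4': occ=2, LF[5]=C('4')+2=5+2=7
L[6]='0': occ=1, LF[6]=C('0')+1=1+1=2
L[7]='1': occ=1, LF[7]=C('1')+1=3+1=4

Answer: 5 6 3 0 1 7 2 4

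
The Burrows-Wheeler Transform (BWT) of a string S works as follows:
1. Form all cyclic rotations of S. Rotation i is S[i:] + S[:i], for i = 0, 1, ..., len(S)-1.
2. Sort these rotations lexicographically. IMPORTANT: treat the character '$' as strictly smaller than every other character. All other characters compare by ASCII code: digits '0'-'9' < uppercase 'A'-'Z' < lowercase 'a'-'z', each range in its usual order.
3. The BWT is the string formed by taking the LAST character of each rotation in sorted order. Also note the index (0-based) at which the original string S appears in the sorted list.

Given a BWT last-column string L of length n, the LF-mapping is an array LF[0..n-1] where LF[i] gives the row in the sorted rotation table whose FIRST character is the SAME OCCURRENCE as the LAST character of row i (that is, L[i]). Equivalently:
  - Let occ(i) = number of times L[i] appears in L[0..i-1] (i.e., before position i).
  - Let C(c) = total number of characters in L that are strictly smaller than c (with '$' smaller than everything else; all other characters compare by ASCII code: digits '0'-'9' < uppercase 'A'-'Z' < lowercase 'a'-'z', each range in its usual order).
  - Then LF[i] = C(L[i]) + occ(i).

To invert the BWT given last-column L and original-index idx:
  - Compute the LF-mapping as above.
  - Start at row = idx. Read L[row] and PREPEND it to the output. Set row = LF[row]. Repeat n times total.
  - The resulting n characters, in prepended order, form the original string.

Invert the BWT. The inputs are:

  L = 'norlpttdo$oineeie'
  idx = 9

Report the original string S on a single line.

LF mapping: 8 10 14 7 13 15 16 1 11 0 12 5 9 2 3 6 4
Walk LF starting at row 9, prepending L[row]:
  step 1: row=9, L[9]='$', prepend. Next row=LF[9]=0
  step 2: row=0, L[0]='n', prepend. Next row=LF[0]=8
  step 3: row=8, L[8]='o', prepend. Next row=LF[8]=11
  step 4: row=11, L[11]='i', prepend. Next row=LF[11]=5
  step 5: row=5, L[5]='t', prepend. Next row=LF[5]=15
  step 6: row=15, L[15]='i', prepend. Next row=LF[15]=6
  step 7: row=6, L[6]='t', prepend. Next row=LF[6]=16
  step 8: row=16, L[16]='e', prepend. Next row=LF[16]=4
  step 9: row=4, L[4]='p', prepend. Next row=LF[4]=13
  step 10: row=13, L[13]='e', prepend. Next row=LF[13]=2
  step 11: row=2, L[2]='r', prepend. Next row=LF[2]=14
  step 12: row=14, L[14]='e', prepend. Next row=LF[14]=3
  step 13: row=3, L[3]='l', prepend. Next row=LF[3]=7
  step 14: row=7, L[7]='d', prepend. Next row=LF[7]=1
  step 15: row=1, L[1]='o', prepend. Next row=LF[1]=10
  step 16: row=10, L[10]='o', prepend. Next row=LF[10]=12
  step 17: row=12, L[12]='n', prepend. Next row=LF[12]=9
Reversed output: noodlerepetition$

Answer: noodlerepetition$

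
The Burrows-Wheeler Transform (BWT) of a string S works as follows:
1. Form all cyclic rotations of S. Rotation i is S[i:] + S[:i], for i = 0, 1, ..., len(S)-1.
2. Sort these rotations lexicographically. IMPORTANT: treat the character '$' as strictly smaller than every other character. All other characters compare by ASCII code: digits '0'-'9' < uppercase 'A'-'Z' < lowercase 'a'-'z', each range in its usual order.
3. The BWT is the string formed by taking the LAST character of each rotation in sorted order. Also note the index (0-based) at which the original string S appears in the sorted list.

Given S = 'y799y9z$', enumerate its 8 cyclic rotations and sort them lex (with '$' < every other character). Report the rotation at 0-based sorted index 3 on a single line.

All 8 rotations (rotation i = S[i:]+S[:i]):
  rot[0] = y799y9z$
  rot[1] = 799y9z$y
  rot[2] = 99y9z$y7
  rot[3] = 9y9z$y79
  rot[4] = y9z$y799
  rot[5] = 9z$y799y
  rot[6] = z$y799y9
  rot[7] = $y799y9z
Sorted (with $ < everything):
  sorted[0] = $y799y9z
  sorted[1] = 799y9z$y
  sorted[2] = 99y9z$y7
  sorted[3] = 9y9z$y79
  sorted[4] = 9z$y799y
  sorted[5] = y799y9z$
  sorted[6] = y9z$y799
  sorted[7] = z$y799y9
sorted[3] = 9y9z$y79

Answer: 9y9z$y79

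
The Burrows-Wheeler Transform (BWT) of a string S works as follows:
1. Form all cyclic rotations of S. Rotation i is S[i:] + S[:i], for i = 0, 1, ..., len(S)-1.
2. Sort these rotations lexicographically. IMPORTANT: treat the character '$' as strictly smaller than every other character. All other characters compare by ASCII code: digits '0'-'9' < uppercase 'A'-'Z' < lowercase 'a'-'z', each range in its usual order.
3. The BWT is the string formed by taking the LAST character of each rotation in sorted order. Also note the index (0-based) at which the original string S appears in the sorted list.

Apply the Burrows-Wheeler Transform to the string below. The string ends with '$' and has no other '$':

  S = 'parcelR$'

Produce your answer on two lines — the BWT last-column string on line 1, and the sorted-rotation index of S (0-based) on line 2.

All 8 rotations (rotation i = S[i:]+S[:i]):
  rot[0] = parcelR$
  rot[1] = arcelR$p
  rot[2] = rcelR$pa
  rot[3] = celR$par
  rot[4] = elR$parc
  rot[5] = lR$parce
  rot[6] = R$parcel
  rot[7] = $parcelR
Sorted (with $ < everything):
  sorted[0] = $parcelR  (last char: 'R')
  sorted[1] = R$parcel  (last char: 'l')
  sorted[2] = arcelR$p  (last char: 'p')
  sorted[3] = celR$par  (last char: 'r')
  sorted[4] = elR$parc  (last char: 'c')
  sorted[5] = lR$parce  (last char: 'e')
  sorted[6] = parcelR$  (last char: '$')
  sorted[7] = rcelR$pa  (last char: 'a')
Last column: Rlprce$a
Original string S is at sorted index 6

Answer: Rlprce$a
6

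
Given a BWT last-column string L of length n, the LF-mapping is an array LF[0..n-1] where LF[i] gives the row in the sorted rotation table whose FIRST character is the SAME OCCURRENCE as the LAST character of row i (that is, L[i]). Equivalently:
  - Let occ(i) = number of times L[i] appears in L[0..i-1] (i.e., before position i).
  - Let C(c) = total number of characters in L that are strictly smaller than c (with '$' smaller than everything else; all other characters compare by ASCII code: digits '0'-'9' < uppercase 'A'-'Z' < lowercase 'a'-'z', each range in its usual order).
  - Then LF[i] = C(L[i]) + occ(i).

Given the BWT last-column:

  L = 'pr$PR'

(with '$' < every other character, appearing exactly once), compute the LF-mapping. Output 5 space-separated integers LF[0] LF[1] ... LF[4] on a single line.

Answer: 3 4 0 1 2

Derivation:
Char counts: '$':1, 'P':1, 'R':1, 'p':1, 'r':1
C (first-col start): C('$')=0, C('P')=1, C('R')=2, C('p')=3, C('r')=4
L[0]='p': occ=0, LF[0]=C('p')+0=3+0=3
L[1]='r': occ=0, LF[1]=C('r')+0=4+0=4
L[2]='$': occ=0, LF[2]=C('$')+0=0+0=0
L[3]='P': occ=0, LF[3]=C('P')+0=1+0=1
L[4]='R': occ=0, LF[4]=C('R')+0=2+0=2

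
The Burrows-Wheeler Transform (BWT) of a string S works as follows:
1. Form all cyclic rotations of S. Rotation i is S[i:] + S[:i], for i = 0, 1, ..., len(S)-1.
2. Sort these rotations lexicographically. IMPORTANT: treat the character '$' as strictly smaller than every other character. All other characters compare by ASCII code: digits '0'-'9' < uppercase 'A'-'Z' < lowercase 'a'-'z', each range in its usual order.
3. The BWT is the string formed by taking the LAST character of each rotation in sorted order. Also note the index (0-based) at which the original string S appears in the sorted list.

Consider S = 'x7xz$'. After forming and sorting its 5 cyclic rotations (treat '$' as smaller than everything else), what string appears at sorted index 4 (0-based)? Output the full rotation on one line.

All 5 rotations (rotation i = S[i:]+S[:i]):
  rot[0] = x7xz$
  rot[1] = 7xz$x
  rot[2] = xz$x7
  rot[3] = z$x7x
  rot[4] = $x7xz
Sorted (with $ < everything):
  sorted[0] = $x7xz
  sorted[1] = 7xz$x
  sorted[2] = x7xz$
  sorted[3] = xz$x7
  sorted[4] = z$x7x
sorted[4] = z$x7x

Answer: z$x7x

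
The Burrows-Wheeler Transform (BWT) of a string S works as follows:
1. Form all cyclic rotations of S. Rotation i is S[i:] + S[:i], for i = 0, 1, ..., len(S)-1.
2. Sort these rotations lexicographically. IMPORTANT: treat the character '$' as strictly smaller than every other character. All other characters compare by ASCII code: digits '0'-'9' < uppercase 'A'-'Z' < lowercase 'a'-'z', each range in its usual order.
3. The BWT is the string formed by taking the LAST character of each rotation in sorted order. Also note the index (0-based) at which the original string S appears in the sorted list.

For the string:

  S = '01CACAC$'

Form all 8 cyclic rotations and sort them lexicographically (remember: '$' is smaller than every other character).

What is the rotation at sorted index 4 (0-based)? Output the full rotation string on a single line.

Answer: ACAC$01C

Derivation:
All 8 rotations (rotation i = S[i:]+S[:i]):
  rot[0] = 01CACAC$
  rot[1] = 1CACAC$0
  rot[2] = CACAC$01
  rot[3] = ACAC$01C
  rot[4] = CAC$01CA
  rot[5] = AC$01CAC
  rot[6] = C$01CACA
  rot[7] = $01CACAC
Sorted (with $ < everything):
  sorted[0] = $01CACAC
  sorted[1] = 01CACAC$
  sorted[2] = 1CACAC$0
  sorted[3] = AC$01CAC
  sorted[4] = ACAC$01C
  sorted[5] = C$01CACA
  sorted[6] = CAC$01CA
  sorted[7] = CACAC$01
sorted[4] = ACAC$01C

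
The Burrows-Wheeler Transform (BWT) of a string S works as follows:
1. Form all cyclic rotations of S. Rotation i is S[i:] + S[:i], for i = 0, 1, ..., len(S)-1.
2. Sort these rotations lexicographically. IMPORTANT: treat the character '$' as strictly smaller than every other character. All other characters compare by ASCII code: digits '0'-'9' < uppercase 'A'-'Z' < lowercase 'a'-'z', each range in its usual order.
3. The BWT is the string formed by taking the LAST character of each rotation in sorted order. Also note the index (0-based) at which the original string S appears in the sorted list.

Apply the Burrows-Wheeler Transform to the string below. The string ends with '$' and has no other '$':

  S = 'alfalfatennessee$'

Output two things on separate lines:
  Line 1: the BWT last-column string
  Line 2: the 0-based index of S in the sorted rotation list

Answer: e$ffestnllaanesea
1

Derivation:
All 17 rotations (rotation i = S[i:]+S[:i]):
  rot[0] = alfalfatennessee$
  rot[1] = lfalfatennessee$a
  rot[2] = falfatennessee$al
  rot[3] = alfatennessee$alf
  rot[4] = lfatennessee$alfa
  rot[5] = fatennessee$alfal
  rot[6] = atennessee$alfalf
  rot[7] = tennessee$alfalfa
  rot[8] = ennessee$alfalfat
  rot[9] = nnessee$alfalfate
  rot[10] = nessee$alfalfaten
  rot[11] = essee$alfalfatenn
  rot[12] = ssee$alfalfatenne
  rot[13] = see$alfalfatennes
  rot[14] = ee$alfalfatenness
  rot[15] = e$alfalfatennesse
  rot[16] = $alfalfatennessee
Sorted (with $ < everything):
  sorted[0] = $alfalfatennessee  (last char: 'e')
  sorted[1] = alfalfatennessee$  (last char: '$')
  sorted[2] = alfatennessee$alf  (last char: 'f')
  sorted[3] = atennessee$alfalf  (last char: 'f')
  sorted[4] = e$alfalfatennesse  (last char: 'e')
  sorted[5] = ee$alfalfatenness  (last char: 's')
  sorted[6] = ennessee$alfalfat  (last char: 't')
  sorted[7] = essee$alfalfatenn  (last char: 'n')
  sorted[8] = falfatennessee$al  (last char: 'l')
  sorted[9] = fatennessee$alfal  (last char: 'l')
  sorted[10] = lfalfatennessee$a  (last char: 'a')
  sorted[11] = lfatennessee$alfa  (last char: 'a')
  sorted[12] = nessee$alfalfaten  (last char: 'n')
  sorted[13] = nnessee$alfalfate  (last char: 'e')
  sorted[14] = see$alfalfatennes  (last char: 's')
  sorted[15] = ssee$alfalfatenne  (last char: 'e')
  sorted[16] = tennessee$alfalfa  (last char: 'a')
Last column: e$ffestnllaanesea
Original string S is at sorted index 1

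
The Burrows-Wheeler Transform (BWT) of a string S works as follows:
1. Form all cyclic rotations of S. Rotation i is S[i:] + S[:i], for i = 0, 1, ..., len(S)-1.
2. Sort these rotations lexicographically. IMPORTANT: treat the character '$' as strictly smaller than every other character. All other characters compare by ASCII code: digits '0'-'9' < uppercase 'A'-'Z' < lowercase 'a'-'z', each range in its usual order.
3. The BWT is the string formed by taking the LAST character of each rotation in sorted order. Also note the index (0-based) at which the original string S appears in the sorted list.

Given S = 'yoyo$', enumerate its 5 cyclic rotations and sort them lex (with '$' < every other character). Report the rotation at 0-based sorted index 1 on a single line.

Answer: o$yoy

Derivation:
All 5 rotations (rotation i = S[i:]+S[:i]):
  rot[0] = yoyo$
  rot[1] = oyo$y
  rot[2] = yo$yo
  rot[3] = o$yoy
  rot[4] = $yoyo
Sorted (with $ < everything):
  sorted[0] = $yoyo
  sorted[1] = o$yoy
  sorted[2] = oyo$y
  sorted[3] = yo$yo
  sorted[4] = yoyo$
sorted[1] = o$yoy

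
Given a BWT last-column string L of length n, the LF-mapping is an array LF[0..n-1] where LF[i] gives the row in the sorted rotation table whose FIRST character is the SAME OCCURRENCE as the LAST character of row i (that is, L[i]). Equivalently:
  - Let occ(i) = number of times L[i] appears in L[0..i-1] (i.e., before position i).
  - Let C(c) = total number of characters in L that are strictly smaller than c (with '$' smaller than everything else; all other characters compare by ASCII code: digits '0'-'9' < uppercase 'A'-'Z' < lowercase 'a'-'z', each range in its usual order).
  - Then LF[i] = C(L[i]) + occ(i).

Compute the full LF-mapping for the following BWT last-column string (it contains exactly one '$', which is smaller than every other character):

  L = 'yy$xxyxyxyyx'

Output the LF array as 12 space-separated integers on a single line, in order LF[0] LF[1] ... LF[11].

Answer: 6 7 0 1 2 8 3 9 4 10 11 5

Derivation:
Char counts: '$':1, 'x':5, 'y':6
C (first-col start): C('$')=0, C('x')=1, C('y')=6
L[0]='y': occ=0, LF[0]=C('y')+0=6+0=6
L[1]='y': occ=1, LF[1]=C('y')+1=6+1=7
L[2]='$': occ=0, LF[2]=C('$')+0=0+0=0
L[3]='x': occ=0, LF[3]=C('x')+0=1+0=1
L[4]='x': occ=1, LF[4]=C('x')+1=1+1=2
L[5]='y': occ=2, LF[5]=C('y')+2=6+2=8
L[6]='x': occ=2, LF[6]=C('x')+2=1+2=3
L[7]='y': occ=3, LF[7]=C('y')+3=6+3=9
L[8]='x': occ=3, LF[8]=C('x')+3=1+3=4
L[9]='y': occ=4, LF[9]=C('y')+4=6+4=10
L[10]='y': occ=5, LF[10]=C('y')+5=6+5=11
L[11]='x': occ=4, LF[11]=C('x')+4=1+4=5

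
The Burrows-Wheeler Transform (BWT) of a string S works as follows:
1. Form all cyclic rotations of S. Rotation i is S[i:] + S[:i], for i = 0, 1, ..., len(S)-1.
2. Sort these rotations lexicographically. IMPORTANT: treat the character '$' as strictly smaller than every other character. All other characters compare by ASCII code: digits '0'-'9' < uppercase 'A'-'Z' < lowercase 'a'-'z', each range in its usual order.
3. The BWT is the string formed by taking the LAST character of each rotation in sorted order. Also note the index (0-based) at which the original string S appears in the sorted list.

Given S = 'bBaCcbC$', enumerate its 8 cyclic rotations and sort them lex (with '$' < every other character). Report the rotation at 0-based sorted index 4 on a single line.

Answer: aCcbC$bB

Derivation:
All 8 rotations (rotation i = S[i:]+S[:i]):
  rot[0] = bBaCcbC$
  rot[1] = BaCcbC$b
  rot[2] = aCcbC$bB
  rot[3] = CcbC$bBa
  rot[4] = cbC$bBaC
  rot[5] = bC$bBaCc
  rot[6] = C$bBaCcb
  rot[7] = $bBaCcbC
Sorted (with $ < everything):
  sorted[0] = $bBaCcbC
  sorted[1] = BaCcbC$b
  sorted[2] = C$bBaCcb
  sorted[3] = CcbC$bBa
  sorted[4] = aCcbC$bB
  sorted[5] = bBaCcbC$
  sorted[6] = bC$bBaCc
  sorted[7] = cbC$bBaC
sorted[4] = aCcbC$bB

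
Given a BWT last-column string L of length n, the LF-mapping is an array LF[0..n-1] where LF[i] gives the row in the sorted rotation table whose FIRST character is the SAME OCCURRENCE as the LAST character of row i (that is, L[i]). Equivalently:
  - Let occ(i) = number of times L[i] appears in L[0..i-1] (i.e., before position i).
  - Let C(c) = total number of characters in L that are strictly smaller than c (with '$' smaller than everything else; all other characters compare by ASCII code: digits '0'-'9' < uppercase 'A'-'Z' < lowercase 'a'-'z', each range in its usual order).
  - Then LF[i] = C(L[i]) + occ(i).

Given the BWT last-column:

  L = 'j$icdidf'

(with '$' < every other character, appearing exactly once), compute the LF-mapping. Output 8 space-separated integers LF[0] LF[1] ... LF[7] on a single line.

Char counts: '$':1, 'c':1, 'd':2, 'f':1, 'i':2, 'j':1
C (first-col start): C('$')=0, C('c')=1, C('d')=2, C('f')=4, C('i')=5, C('j')=7
L[0]='j': occ=0, LF[0]=C('j')+0=7+0=7
L[1]='$': occ=0, LF[1]=C('$')+0=0+0=0
L[2]='i': occ=0, LF[2]=C('i')+0=5+0=5
L[3]='c': occ=0, LF[3]=C('c')+0=1+0=1
L[4]='d': occ=0, LF[4]=C('d')+0=2+0=2
L[5]='i': occ=1, LF[5]=C('i')+1=5+1=6
L[6]='d': occ=1, LF[6]=C('d')+1=2+1=3
L[7]='f': occ=0, LF[7]=C('f')+0=4+0=4

Answer: 7 0 5 1 2 6 3 4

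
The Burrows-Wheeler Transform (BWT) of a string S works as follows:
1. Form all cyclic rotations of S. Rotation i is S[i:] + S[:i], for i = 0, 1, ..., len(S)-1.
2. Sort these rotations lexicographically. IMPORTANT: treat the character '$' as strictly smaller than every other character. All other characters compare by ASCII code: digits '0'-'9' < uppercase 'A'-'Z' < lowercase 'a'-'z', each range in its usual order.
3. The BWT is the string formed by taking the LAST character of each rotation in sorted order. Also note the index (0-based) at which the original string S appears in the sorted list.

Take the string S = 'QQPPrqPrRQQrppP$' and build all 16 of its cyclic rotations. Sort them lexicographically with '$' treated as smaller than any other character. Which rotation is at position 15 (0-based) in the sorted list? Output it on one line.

Answer: rqPrRQQrppP$QQPP

Derivation:
All 16 rotations (rotation i = S[i:]+S[:i]):
  rot[0] = QQPPrqPrRQQrppP$
  rot[1] = QPPrqPrRQQrppP$Q
  rot[2] = PPrqPrRQQrppP$QQ
  rot[3] = PrqPrRQQrppP$QQP
  rot[4] = rqPrRQQrppP$QQPP
  rot[5] = qPrRQQrppP$QQPPr
  rot[6] = PrRQQrppP$QQPPrq
  rot[7] = rRQQrppP$QQPPrqP
  rot[8] = RQQrppP$QQPPrqPr
  rot[9] = QQrppP$QQPPrqPrR
  rot[10] = QrppP$QQPPrqPrRQ
  rot[11] = rppP$QQPPrqPrRQQ
  rot[12] = ppP$QQPPrqPrRQQr
  rot[13] = pP$QQPPrqPrRQQrp
  rot[14] = P$QQPPrqPrRQQrpp
  rot[15] = $QQPPrqPrRQQrppP
Sorted (with $ < everything):
  sorted[0] = $QQPPrqPrRQQrppP
  sorted[1] = P$QQPPrqPrRQQrpp
  sorted[2] = PPrqPrRQQrppP$QQ
  sorted[3] = PrRQQrppP$QQPPrq
  sorted[4] = PrqPrRQQrppP$QQP
  sorted[5] = QPPrqPrRQQrppP$Q
  sorted[6] = QQPPrqPrRQQrppP$
  sorted[7] = QQrppP$QQPPrqPrR
  sorted[8] = QrppP$QQPPrqPrRQ
  sorted[9] = RQQrppP$QQPPrqPr
  sorted[10] = pP$QQPPrqPrRQQrp
  sorted[11] = ppP$QQPPrqPrRQQr
  sorted[12] = qPrRQQrppP$QQPPr
  sorted[13] = rRQQrppP$QQPPrqP
  sorted[14] = rppP$QQPPrqPrRQQ
  sorted[15] = rqPrRQQrppP$QQPP
sorted[15] = rqPrRQQrppP$QQPP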